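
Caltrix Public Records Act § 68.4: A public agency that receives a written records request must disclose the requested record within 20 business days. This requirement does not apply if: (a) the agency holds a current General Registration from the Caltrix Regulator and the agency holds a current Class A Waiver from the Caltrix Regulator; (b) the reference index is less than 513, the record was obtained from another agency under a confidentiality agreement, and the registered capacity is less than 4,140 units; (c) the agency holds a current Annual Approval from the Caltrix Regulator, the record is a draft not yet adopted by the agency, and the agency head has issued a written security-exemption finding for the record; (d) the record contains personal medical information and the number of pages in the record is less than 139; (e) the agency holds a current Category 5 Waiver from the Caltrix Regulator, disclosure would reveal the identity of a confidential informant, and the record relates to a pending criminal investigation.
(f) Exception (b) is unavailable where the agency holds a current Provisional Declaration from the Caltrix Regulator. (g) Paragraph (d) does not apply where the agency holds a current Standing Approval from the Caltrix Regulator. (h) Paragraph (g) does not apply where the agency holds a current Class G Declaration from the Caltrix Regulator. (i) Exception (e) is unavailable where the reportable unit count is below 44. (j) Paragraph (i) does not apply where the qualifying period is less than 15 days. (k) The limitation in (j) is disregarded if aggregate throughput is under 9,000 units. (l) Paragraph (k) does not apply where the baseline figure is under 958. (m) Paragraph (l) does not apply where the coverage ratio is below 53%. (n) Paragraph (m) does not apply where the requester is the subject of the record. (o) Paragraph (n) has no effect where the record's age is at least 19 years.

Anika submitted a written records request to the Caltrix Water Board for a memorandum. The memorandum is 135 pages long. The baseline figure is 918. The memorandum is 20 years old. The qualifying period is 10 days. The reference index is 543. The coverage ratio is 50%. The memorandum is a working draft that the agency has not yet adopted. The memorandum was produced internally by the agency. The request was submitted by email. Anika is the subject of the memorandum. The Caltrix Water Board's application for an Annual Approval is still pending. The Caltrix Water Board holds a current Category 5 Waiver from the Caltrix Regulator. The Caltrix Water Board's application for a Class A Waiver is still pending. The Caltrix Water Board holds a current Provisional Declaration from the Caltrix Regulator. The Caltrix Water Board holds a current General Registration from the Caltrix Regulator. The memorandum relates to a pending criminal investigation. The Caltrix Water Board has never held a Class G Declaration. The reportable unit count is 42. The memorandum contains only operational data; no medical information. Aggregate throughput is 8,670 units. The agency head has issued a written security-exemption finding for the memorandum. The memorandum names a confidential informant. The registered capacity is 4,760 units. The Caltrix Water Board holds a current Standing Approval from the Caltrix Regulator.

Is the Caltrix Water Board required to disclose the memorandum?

Exception (a) does not apply: no current Class A Waiver is held.
Exception (b) does not apply: the reference index is 543, not less than 513.
Exception (c) does not apply: no current Annual Approval is held.
Exception (d) requires that the record contains personal medical information; but the memorandum contains only operational data, so (d) is unavailable.
Exception (e)'s conditions are all satisfied: a current Category 5 Waiver is held; the memorandum names a confidential informant; the memorandum relates to a pending investigation. Turning to paragraphs (i)–(o): (i) operates against (e): the reportable unit count is 42, below the 44 limit. (j) operates (the qualifying period is 10 days, less than the 15 days limit), but is set aside by (k): (k) is triggered — aggregate throughput is 8,670 units, under the 9,000 units limit. (l) would limit (k) — the baseline figure is 918, under the 958 limit — but (m) sets (l) aside: (m) applies — the coverage ratio is 50%, below the 53% limit. (n) is triggered (Anika is the subject of the memorandum), but is displaced by (o): (o) operates against (n): the record's age is 20 years, meeting the 19 years threshold. Exception (e) does not apply.
No exception displaces § 68.4.

Yes — the Caltrix Water Board must disclose the memorandum.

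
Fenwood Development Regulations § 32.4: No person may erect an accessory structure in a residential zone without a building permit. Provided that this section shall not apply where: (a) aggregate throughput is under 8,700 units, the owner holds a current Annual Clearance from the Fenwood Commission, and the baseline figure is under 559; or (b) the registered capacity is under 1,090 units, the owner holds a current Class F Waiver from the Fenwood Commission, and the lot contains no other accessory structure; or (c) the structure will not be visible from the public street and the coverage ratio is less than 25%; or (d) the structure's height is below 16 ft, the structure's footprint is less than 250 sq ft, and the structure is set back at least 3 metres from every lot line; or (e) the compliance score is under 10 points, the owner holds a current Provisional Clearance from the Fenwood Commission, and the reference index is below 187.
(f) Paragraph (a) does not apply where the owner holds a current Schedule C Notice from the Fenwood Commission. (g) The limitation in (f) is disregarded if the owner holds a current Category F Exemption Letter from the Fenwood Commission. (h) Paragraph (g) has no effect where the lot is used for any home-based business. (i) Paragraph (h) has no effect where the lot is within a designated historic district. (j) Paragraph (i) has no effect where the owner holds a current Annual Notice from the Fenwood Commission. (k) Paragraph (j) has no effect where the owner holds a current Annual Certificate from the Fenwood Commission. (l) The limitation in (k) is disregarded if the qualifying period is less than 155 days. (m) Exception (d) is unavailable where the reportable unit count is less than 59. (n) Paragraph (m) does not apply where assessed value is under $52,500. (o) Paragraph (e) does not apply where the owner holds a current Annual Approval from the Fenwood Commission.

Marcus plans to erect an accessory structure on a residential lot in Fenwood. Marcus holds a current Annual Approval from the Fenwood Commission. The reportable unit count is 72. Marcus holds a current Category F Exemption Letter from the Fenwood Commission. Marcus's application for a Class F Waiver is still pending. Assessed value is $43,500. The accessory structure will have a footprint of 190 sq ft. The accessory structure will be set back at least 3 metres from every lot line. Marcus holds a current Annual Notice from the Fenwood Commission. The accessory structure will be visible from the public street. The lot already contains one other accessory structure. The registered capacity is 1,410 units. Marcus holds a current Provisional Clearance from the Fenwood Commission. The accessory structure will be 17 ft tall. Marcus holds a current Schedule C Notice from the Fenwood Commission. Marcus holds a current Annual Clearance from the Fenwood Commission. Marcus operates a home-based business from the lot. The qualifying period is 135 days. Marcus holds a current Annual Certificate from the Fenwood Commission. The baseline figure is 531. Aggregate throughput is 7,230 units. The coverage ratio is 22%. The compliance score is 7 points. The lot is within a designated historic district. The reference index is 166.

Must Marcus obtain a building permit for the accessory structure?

Yes — Marcus must obtain a building permit.

All of (a)'s requirements are met (aggregate throughput is 7,230 units, under the 8,700 units limit; a current Annual Clearance is held; the baseline figure is 531, under the 559 limit). But: (f) is engaged — a current Schedule C Notice is held. (g) is engaged (a current Category F Exemption Letter is held), but is itself disapplied by (h): (h) operates against (g): a home-based business operates on the lot. (i) would limit (h) — the lot is in a historic district — but (j) sets (i) aside: (j) is triggered — a current Annual Notice is held. (k) would limit (j) — a current Annual Certificate is held — but (l) sets (k) aside: (l) operates against (k): the qualifying period is 135 days, less than the 155 days limit. So (a) is unavailable.
Exception (b) fails — the registered capacity is 1,410 units, not under 1,090 units.
Exception (c) fails — the structure will be visible from the street.
Exception (d) requires that the structure's height is below 16 ft; but the structure's height is 17 ft, not below 16 ft, so (d) is unavailable.
Exception (e)'s conditions are all satisfied: the compliance score is 7 points, under the 10 points limit; a current Provisional Clearance is held; the reference index is 166, below the 187 limit. However, paragraph (o) must be considered: (o) is engaged — a current Annual Approval is held. Exception (e) does not apply.
None of the exceptions is available; § 32.4 applies in full.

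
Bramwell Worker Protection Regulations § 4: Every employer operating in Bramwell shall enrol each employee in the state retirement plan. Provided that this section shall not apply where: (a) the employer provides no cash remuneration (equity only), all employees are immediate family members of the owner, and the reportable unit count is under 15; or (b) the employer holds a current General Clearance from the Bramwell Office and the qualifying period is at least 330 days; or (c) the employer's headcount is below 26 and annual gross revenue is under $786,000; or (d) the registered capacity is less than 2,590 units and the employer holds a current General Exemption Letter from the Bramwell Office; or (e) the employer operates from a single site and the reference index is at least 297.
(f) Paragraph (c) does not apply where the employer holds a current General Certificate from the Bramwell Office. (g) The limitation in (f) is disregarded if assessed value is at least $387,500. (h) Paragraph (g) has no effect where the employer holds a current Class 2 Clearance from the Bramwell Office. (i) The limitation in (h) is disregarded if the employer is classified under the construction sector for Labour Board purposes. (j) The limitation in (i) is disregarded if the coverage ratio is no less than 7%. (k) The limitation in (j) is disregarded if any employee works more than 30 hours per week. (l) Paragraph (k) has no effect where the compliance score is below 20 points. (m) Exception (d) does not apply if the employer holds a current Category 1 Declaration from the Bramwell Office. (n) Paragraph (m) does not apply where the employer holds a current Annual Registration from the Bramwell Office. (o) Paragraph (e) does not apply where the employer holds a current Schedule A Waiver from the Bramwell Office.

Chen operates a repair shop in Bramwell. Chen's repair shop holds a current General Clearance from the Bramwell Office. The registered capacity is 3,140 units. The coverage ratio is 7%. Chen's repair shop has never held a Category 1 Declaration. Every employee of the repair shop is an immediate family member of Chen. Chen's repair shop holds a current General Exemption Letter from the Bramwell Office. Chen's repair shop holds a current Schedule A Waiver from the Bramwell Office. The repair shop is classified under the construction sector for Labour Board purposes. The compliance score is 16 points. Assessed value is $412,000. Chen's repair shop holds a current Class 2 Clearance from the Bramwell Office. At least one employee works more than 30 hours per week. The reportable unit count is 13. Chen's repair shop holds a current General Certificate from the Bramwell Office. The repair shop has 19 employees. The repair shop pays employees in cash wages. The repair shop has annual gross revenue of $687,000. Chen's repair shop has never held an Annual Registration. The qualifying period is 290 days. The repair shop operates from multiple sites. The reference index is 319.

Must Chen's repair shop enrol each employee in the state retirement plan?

Yes — Chen's repair shop must enrol each employee in the state retirement plan.

Exception (a) requires that the employer provides no cash remuneration (equity only); but employees are paid cash wages, so (a) is unavailable.
Exception (b) requires that the qualifying period is at least 330 days; but the qualifying period is 290 days, short of 330 days, so (b) is unavailable.
Exception (c): the employer's headcount is 19, below the 26 limit; annual gross revenue is $687,000, under the $786,000 limit — every condition holds. But applying paragraphs (f)–(l): (f) applies — a current General Certificate is held. (g) operates (assessed value is $412,000, meeting the $387,500 threshold), but is itself disapplied by (h): (h) operates against (g): a current Class 2 Clearance is held. (i) applies (the repair shop is classified under the construction sector), but is itself disapplied by (j): (j) operates against (i): the coverage ratio is 7%, meeting the 7% threshold. (k) would limit (j) — at least one employee exceeds 30 hours/week — but (l) sets (k) aside: (l) applies — the compliance score is 16 points, below the 20 points limit. (c) is therefore removed.
Exception (d) does not apply: the registered capacity is 3,140 units, not less than 2,590 units.
Exception (e) fails — the employer operates from multiple sites.
No exception displaces § 4.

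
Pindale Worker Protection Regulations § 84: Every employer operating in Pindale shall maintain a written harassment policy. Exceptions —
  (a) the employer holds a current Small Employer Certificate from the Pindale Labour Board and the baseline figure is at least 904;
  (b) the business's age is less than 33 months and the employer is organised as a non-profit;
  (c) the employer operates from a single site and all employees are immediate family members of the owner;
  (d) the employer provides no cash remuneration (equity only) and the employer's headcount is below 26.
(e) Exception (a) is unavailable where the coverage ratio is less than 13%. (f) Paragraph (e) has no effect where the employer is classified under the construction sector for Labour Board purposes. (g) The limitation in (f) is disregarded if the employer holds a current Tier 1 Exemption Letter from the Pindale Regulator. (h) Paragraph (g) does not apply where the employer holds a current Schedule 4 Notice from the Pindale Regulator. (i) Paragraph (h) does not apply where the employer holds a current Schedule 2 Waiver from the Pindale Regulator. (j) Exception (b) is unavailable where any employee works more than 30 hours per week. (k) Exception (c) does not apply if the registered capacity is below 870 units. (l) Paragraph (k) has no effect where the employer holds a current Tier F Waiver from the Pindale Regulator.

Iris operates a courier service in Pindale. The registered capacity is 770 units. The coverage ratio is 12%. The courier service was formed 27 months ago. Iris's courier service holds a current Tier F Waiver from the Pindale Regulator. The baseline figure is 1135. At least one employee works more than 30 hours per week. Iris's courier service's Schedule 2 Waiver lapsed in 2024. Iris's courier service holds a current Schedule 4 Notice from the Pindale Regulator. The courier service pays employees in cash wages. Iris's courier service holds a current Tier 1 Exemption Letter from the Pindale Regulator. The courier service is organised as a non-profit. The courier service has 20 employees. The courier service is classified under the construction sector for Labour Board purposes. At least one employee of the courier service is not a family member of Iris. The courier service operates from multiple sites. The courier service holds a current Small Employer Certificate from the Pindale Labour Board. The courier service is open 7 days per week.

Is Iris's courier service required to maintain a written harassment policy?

Exception (a)'s conditions are all satisfied: a current Small Employer Certificate is held; the baseline figure is 1,135, meeting the 904 threshold. Considering the limiting provisions: (e) would limit (a) — the coverage ratio is 12%, less than the 13% limit — but (f) sets (e) aside: (f) operates against (e): the courier service is classified under the construction sector. (g) would limit (f) — a current Tier 1 Exemption Letter is held — but (h) sets (g) aside: (h) operates — a current Schedule 4 Notice is held. (i) does not operate here (the Schedule 2 Waiver is not current), so (h) stands. Exception (a) stands.
All of (b)'s requirements are met (the business's age is 27 months, less than the 33 months limit; the employer is a non-profit). But applying paragraph (j): (j) applies — at least one employee exceeds 30 hours/week. So (b) is unavailable.
Exception (c) does not apply: the employer operates from multiple sites.
Exception (d) fails — employees are paid cash wages.

No — exception (a) applies; Iris's courier service is not required to maintain a written harassment policy.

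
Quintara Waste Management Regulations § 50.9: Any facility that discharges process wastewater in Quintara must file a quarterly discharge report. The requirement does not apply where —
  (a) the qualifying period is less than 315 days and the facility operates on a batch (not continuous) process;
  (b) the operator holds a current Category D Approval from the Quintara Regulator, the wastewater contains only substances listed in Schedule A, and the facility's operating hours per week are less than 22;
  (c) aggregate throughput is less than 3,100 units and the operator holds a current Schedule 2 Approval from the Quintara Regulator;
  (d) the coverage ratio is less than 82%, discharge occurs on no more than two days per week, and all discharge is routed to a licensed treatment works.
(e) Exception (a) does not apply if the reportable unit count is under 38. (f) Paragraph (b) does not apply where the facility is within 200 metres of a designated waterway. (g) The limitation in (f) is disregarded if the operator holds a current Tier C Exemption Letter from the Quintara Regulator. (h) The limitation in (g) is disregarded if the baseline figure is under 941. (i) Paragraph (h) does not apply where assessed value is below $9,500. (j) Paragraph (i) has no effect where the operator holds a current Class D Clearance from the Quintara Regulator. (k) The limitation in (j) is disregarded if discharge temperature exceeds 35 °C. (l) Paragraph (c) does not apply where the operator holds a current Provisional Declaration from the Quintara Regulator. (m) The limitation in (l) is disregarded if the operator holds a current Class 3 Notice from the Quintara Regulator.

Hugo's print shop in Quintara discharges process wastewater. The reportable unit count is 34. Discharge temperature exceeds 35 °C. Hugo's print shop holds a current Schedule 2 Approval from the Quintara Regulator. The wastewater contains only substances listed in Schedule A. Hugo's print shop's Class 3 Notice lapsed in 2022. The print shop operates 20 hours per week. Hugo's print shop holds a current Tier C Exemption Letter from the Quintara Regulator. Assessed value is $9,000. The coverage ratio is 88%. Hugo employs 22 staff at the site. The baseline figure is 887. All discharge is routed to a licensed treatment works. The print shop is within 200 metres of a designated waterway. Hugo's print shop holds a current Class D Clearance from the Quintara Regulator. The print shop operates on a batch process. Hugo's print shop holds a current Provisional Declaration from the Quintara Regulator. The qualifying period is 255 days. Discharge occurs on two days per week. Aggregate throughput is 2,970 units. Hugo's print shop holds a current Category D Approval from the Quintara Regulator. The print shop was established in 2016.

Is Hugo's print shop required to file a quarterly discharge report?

No — exception (b) applies; Hugo's print shop is not required to file a quarterly discharge report.

Exception (a): the qualifying period is 255 days, less than the 315 days limit; the facility operates on a batch process — every condition holds. But applying paragraph (e): (e) operates — the reportable unit count is 34, under the 38 limit. (a) is therefore removed.
Exception (b): a current Category D Approval is held; the wastewater is Schedule-A-only; the facility's operating hours per week are 20, less than the 22 limit — every condition holds. Under paragraphs (f)–(k): (f) applies (the print shop is within 200 m of a designated waterway), but is set aside by (g): (g) operates against (f): a current Tier C Exemption Letter is held. (h) is triggered (the baseline figure is 887, under the 941 limit), but is set aside by (i): (i) applies — assessed value is $9,000, below the $9,500 limit. (j) applies (a current Class D Clearance is held), but is displaced by (k): (k) applies — discharge temperature exceeds 35 °C. Exception (b) stands.
Exception (c) is satisfied on its face — aggregate throughput is 2,970 units, less than the 3,100 units limit; a current Schedule 2 Approval is held. But: (l) operates against (c): a current Provisional Declaration is held. (m) is not engaged (there is no Class 3 Notice in force), so (l) stands. So (c) is unavailable.
Exception (d) does not apply: the coverage ratio is 88%, not less than 82%.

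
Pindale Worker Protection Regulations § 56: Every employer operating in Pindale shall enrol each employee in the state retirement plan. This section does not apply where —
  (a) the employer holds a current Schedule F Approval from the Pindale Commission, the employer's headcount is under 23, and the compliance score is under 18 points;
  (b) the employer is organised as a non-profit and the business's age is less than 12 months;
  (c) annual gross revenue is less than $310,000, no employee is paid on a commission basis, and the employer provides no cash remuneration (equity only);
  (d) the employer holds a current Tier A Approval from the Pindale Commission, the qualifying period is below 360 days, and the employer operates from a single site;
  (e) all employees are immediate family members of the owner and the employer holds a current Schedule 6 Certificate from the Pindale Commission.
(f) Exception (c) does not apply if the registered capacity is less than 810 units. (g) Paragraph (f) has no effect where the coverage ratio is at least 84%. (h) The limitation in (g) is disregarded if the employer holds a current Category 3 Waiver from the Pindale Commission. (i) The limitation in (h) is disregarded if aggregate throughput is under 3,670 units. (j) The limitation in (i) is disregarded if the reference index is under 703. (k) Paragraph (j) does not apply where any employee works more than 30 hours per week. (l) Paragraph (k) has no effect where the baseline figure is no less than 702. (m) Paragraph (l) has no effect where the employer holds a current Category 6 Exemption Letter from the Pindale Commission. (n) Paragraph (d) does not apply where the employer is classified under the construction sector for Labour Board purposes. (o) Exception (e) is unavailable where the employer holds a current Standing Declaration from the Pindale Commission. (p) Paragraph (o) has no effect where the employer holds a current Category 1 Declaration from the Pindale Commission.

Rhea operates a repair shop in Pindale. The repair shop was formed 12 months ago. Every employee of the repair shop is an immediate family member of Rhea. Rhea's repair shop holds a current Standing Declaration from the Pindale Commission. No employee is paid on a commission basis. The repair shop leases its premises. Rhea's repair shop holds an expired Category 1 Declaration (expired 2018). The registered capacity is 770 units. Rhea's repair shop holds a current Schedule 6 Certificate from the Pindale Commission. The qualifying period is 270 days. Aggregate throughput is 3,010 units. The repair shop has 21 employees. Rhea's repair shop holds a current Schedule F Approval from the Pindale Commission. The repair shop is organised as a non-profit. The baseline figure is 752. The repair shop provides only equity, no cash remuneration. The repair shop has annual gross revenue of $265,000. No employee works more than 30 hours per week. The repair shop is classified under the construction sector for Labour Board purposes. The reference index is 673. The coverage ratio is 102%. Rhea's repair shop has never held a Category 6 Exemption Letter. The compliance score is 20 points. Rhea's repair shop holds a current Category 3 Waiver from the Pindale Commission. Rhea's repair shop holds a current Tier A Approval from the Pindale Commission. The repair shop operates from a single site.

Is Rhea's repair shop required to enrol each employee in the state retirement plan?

Yes — Rhea's repair shop must enrol each employee in the state retirement plan.

Exception (a) does not apply: the compliance score is 20 points, not under 18 points.
Exception (b) requires that the business's age is less than 12 months; but the business's age is 12 months, not less than 12 months, so (b) is unavailable.
Exception (c) is satisfied on its face — annual gross revenue is $265,000, less than the $310,000 limit; no employee is paid on commission; remuneration is equity-only. But: (f) is triggered — the registered capacity is 770 units, less than the 810 units limit. (g) would limit (f) — the coverage ratio is 102%, meeting the 84% threshold — but (h) sets (g) aside: (h) operates against (g): a current Category 3 Waiver is held. (i) would limit (h) — aggregate throughput is 3,010 units, under the 3,670 units limit — but (j) sets (i) aside: (j) operates against (i): the reference index is 673, under the 703 limit. (k) does not operate here (no employee exceeds 30 hours/week), so (j) stands. So (c) is unavailable.
Exception (d): a current Tier A Approval is held; the qualifying period is 270 days, below the 360 days limit; the employer operates from a single site — every condition holds. But: (n) applies — the repair shop is classified under the construction sector. Exception (d) does not apply.
Exception (e): every employee is an immediate family member; a current Schedule 6 Certificate is held — every condition holds. Turning to paragraphs (o)–(p): (o) operates against (e): a current Standing Declaration is held. (p), which would lift (o), does not operate here — there is no Category 1 Declaration in force. So (e) is unavailable.
No exception applies. The general rule governs.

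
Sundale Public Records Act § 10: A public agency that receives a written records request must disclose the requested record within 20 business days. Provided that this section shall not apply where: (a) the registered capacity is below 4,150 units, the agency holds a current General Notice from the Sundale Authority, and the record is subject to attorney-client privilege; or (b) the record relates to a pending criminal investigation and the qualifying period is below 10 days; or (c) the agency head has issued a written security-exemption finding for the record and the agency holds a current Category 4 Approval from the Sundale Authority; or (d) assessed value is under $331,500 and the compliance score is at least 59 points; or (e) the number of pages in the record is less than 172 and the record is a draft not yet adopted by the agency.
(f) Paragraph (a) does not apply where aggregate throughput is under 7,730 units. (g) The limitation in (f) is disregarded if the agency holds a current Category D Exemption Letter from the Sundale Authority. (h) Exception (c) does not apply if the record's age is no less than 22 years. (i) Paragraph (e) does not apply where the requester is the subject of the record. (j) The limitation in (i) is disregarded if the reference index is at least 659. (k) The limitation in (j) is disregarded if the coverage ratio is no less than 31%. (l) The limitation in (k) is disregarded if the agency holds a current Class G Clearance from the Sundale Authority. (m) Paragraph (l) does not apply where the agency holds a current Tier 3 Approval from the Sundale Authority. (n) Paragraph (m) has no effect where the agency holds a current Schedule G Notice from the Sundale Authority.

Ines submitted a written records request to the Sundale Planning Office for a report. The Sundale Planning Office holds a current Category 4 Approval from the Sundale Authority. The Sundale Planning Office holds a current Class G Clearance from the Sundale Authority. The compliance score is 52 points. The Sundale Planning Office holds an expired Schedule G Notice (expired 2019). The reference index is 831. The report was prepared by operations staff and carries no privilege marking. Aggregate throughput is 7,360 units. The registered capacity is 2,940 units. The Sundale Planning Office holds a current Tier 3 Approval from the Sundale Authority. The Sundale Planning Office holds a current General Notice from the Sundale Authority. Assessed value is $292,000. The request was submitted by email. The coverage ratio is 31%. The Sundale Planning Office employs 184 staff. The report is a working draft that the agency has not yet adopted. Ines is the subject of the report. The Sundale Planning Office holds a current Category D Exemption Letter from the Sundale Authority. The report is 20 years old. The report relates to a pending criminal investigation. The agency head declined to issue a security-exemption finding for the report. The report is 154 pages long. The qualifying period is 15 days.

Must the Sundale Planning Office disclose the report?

Exception (a) fails — the report carries no privilege marking.
Exception (b) fails — the qualifying period is 15 days, not below 10 days.
Exception (c) does not apply: the agency head declined to issue a security-exemption finding.
Exception (d) requires that the compliance score is at least 59 points; but the compliance score is 52 points, short of 59 points, so (d) is unavailable.
All of (e)'s requirements are met (the number of pages in the record is 154, less than the 172 limit; the report is an unadopted draft). Turning to paragraphs (i)–(n): (i) operates — Ines is the subject of the report. (j) operates (the reference index is 831, meeting the 659 threshold), but is displaced by (k): (k) operates against (j): the coverage ratio is 31%, meeting the 31% threshold. (l) is triggered (a current Class G Clearance is held), but is itself disapplied by (m): (m) operates against (l): a current Tier 3 Approval is held. (n), which would lift (m), is inapplicable — there is no Schedule G Notice in force. (e) is therefore removed.
Every exception is unavailable, so the rule governs.

Yes — the Sundale Planning Office must disclose the report.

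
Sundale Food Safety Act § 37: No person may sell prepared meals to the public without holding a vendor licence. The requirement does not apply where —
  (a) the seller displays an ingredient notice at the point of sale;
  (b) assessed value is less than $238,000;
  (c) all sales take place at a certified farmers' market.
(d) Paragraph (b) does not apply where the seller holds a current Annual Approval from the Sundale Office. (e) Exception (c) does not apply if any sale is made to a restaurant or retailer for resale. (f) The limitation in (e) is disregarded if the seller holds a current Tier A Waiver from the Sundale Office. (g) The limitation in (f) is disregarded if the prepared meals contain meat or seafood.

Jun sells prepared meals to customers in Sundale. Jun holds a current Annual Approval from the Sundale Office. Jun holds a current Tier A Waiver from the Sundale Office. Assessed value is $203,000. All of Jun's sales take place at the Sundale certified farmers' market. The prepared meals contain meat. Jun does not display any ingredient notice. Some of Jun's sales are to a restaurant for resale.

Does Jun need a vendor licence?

Exception (a) fails — no ingredient notice is displayed.
Exception (b)'s conditions are all satisfied: assessed value is $203,000, less than the $238,000 limit. But applying paragraph (d): (d) operates against (b): a current Annual Approval is held. So (b) is unavailable.
Exception (c) is satisfied on its face — all sales are at a certified farmers' market. Turning to paragraphs (e)–(g): (e) operates against (c): some sales are to a restaurant for resale. (f) is triggered (a current Tier A Waiver is held), but is displaced by (g): (g) operates against (f): the prepared meals contain meat. So (c) is unavailable.
No exception displaces § 37.

Yes — Jun must hold a vendor licence.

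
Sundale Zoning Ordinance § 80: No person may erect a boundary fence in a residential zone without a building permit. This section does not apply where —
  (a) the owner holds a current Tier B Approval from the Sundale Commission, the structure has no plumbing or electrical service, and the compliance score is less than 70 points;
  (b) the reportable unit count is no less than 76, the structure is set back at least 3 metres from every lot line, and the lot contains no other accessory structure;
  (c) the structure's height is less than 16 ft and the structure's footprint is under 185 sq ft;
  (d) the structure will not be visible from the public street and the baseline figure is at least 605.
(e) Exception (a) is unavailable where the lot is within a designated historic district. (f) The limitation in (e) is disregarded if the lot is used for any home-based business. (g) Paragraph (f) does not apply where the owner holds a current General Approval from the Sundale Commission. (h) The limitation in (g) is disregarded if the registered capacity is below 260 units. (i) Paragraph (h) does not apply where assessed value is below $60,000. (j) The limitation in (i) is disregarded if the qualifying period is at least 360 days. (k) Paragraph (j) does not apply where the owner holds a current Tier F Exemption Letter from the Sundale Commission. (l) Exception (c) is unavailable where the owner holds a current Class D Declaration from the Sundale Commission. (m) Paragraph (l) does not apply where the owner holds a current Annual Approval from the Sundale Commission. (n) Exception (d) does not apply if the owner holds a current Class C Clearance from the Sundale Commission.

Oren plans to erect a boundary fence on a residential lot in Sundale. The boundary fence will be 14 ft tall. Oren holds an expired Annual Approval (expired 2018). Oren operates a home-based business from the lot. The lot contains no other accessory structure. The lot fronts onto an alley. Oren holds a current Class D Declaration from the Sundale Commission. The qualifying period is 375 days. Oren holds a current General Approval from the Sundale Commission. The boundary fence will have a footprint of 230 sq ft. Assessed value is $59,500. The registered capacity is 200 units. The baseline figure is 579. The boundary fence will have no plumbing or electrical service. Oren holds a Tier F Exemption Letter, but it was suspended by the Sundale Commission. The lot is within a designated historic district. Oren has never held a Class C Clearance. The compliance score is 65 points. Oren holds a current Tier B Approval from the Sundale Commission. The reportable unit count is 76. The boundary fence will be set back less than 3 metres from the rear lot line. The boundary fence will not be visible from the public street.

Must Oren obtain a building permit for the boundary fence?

No — exception (a) applies; Oren does not need a building permit.

Exception (a)'s conditions are all satisfied: a current Tier B Approval is held; there is no plumbing or electrical service; the compliance score is 65 points, less than the 70 points limit. Under paragraphs (e)–(k): (e) would limit (a) — the lot is in a historic district — but (f) sets (e) aside: (f) operates against (e): a home-based business operates on the lot. (g) operates (a current General Approval is held), but is set aside by (h): (h) is engaged — the registered capacity is 200 units, below the 260 units limit. (i) would limit (h) — assessed value is $59,500, below the $60,000 limit — but (j) sets (i) aside: (j) is triggered — the qualifying period is 375 days, meeting the 360 days threshold. (k) is not triggered (no current Tier F Exemption Letter is held), so (j) stands. So (a) applies.
Exception (b) fails — the rear setback is under 3 m.
Exception (c) does not apply: the structure's footprint is 230 sq ft, not under 185 sq ft.
Exception (d) fails — the baseline figure is 579, short of 605.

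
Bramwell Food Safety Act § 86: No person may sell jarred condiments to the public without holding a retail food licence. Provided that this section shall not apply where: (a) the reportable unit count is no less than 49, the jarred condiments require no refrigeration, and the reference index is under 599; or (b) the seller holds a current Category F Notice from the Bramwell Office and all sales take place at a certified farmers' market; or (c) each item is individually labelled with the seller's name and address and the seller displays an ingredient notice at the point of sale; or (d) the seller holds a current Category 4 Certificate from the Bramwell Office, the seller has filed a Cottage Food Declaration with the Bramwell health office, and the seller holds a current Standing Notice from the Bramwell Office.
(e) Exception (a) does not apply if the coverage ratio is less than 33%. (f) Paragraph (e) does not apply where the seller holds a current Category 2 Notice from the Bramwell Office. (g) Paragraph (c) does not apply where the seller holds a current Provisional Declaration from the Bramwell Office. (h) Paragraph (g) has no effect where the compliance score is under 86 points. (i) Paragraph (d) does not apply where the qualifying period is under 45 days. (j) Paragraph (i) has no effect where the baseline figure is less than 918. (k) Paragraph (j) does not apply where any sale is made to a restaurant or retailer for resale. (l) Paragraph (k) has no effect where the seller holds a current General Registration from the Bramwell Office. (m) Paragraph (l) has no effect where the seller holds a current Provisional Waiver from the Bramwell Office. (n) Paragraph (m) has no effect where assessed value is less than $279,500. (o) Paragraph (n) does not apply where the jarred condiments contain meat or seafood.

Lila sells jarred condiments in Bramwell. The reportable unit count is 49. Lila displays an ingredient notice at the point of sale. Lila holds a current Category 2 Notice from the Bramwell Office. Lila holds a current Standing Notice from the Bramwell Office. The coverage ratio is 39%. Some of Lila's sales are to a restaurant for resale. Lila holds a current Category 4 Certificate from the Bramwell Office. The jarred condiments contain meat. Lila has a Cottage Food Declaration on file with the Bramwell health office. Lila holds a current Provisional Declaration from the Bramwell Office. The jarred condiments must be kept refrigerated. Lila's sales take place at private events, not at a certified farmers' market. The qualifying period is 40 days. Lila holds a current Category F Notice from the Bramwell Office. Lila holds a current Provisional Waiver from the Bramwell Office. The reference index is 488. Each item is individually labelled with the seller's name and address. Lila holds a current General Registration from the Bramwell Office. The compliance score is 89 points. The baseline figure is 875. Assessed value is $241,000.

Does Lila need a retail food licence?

Exception (a) does not apply: the jarred condiments require refrigeration.
Exception (b) fails — sales are at private events, not a certified farmers' market.
Exception (c)'s conditions are all satisfied: items are individually labelled; an ingredient notice is displayed. But: (g) operates — a current Provisional Declaration is held. (h) does not operate here (the compliance score is 89 points, not under 86 points), so (g) stands. So (c) is unavailable.
Exception (d)'s conditions are all satisfied: a current Category 4 Certificate is held; a Cottage Food Declaration is on file; a current Standing Notice is held. But: (i) operates against (d): the qualifying period is 40 days, under the 45 days limit. (j) is triggered (the baseline figure is 875, less than the 918 limit), but is itself disapplied by (k): (k) is engaged — some sales are to a restaurant for resale. (l) would limit (k) — a current General Registration is held — but (m) sets (l) aside: (m) operates against (l): a current Provisional Waiver is held. (n) operates (assessed value is $241,000, less than the $279,500 limit), but is set aside by (o): (o) operates against (n): the jarred condiments contain meat. So (d) is unavailable.
None of the exceptions is available; § 86 applies in full.

Yes — Lila must hold a retail food licence.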